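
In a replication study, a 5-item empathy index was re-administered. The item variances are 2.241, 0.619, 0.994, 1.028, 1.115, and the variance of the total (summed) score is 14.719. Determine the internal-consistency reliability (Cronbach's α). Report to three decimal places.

sum of item variances = 2.241 + 0.619 + 0.994 + 1.028 + 1.115 = 5.997
α = (k/(k−1))·(1 − sum of item variances/total variance) = (5/4)·(1 − 5.997/14.719) = 0.741

Cronbach's α = 0.741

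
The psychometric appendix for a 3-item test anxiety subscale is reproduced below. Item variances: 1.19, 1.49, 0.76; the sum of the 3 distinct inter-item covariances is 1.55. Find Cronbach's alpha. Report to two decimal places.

Σσ²ᵢ = 1.19 + 1.49 + 0.76 = 3.44
Sum of distinct covariances = 1.55
σ²_T = Σσ²ᵢ + 2·Σcov = 3.44 + 2 × 1.55 = 6.54
α = (3/2)·(1 − 3.44/6.54) = 0.71

Cronbach's alpha = 0.71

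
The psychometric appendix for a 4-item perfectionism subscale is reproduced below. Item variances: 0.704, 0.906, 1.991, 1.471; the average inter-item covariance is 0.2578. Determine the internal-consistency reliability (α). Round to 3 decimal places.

sum of item variances = 0.704 + 0.906 + 1.991 + 1.471 = 5.072
Sum of the 6 distinct covariances = 6 × 0.2578 = 1.5468
total variance = sum of item variances + 2·Σcov = 5.072 + 2 × 1.5468 = 8.1656
α = (4/3)·(1 − 5.072/8.1656) = 0.505

α = 0.505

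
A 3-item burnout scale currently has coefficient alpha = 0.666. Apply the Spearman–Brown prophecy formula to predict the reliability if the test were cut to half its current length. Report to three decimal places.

Length factor m = 1/2
α' = m·α / (1 − (1−m)·α)
   = 1/2 × 0.666 / (1 − (1 − 1/2) × 0.666)
   = 0.3330 / 0.6670 = 0.499

predicted reliability = 0.499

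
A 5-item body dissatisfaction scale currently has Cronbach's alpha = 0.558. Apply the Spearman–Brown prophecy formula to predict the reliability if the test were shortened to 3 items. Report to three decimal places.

Length factor m = 3/5 = 0.6000
α' = m·α / (1 − (1−m)·α)
   = 3/5 × 0.558 / (1 − (1 − 3/5) × 0.558)
   = 0.3348 / 0.7768 = 0.431

predicted reliability = 0.431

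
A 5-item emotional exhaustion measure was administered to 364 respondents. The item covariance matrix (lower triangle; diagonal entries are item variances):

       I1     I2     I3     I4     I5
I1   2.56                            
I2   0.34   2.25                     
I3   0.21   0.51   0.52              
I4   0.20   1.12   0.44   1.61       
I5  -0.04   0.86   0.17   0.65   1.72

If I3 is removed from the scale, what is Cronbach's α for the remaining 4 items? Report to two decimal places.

α = 0.58

Remaining items: I1, I2, I4, I5 (k = 4).
Σσ²ᵢ = 2.56 + 2.25 + 1.61 + 1.72 = 8.14
σ²_total = 8.14 + 2 × 3.13 = 14.40
α (item deleted) = (4/3)·(1 − 8.14/14.40) = 0.58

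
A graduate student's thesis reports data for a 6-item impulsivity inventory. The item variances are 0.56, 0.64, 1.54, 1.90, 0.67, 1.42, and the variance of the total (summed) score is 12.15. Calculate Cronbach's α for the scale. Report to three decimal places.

sum of item variances = 0.56 + 0.64 + 1.54 + 1.90 + 0.67 + 1.42 = 6.73
α = (k/(k−1))·(1 − sum of item variances/Var(T)) = (6/5)·(1 − 6.73/12.15) = 0.535

α = 0.535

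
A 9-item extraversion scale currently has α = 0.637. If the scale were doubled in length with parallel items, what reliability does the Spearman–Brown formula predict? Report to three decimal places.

Length factor m = 2
α' = m·α / (1 + (m−1)·α)
   = 2 × 0.637 / (1 + (2 − 1) × 0.637)
   = 1.2740 / 1.6370 = 0.778

predicted reliability = 0.778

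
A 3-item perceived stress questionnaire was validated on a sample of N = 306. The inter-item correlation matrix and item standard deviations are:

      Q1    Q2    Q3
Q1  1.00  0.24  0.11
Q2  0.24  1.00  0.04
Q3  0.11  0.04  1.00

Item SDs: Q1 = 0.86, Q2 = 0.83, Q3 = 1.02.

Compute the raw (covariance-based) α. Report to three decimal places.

Σσ²ᵢ = 0.86² + 0.83² + 1.02² = 2.4689
Covariances σ_ij = r_ij · s_i · s_j:
  σ(Q1,Q2) = 0.24 × 0.86 × 0.83 = 0.1713
  σ(Q1,Q3) = 0.11 × 0.86 × 1.02 = 0.0965
  σ(Q2,Q3) = 0.04 × 0.83 × 1.02 = 0.0339
σ²_T = Σσ²ᵢ + 2·Σσ_ij = 2.4689 + 2 × 0.3017 = 3.0723
α = (3/2)·(1 − 2.4689/3.0723) = 0.295

α = 0.295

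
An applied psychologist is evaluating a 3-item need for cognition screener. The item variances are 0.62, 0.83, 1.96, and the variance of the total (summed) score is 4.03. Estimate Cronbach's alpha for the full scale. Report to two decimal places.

Σσᵢ² = 0.62 + 0.83 + 1.96 = 3.41
α = (k/(k−1))·(1 − Σσᵢ²/σ²_total) = (3/2)·(1 − 3.41/4.03) = 0.23

α = 0.23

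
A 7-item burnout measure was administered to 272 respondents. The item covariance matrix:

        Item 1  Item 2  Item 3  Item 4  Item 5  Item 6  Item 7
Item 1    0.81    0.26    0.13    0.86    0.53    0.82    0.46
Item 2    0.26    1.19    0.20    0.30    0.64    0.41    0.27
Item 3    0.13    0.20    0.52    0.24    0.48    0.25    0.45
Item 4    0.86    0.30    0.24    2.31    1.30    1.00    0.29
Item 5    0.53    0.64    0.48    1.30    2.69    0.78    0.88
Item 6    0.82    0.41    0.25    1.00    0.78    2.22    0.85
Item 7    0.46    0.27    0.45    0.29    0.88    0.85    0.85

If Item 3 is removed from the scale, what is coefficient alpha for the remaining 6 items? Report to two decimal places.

Remaining items: Item 1, Item 2, Item 4, Item 5, Item 6, Item 7 (k = 6).
Σσᵢ² = 0.81 + 1.19 + 2.31 + 2.69 + 2.22 + 0.85 = 10.07
Var(T) = 10.07 + 2 × 9.65 = 29.37
α (item deleted) = (6/5)·(1 − 10.07/29.37) = 0.79

α = 0.79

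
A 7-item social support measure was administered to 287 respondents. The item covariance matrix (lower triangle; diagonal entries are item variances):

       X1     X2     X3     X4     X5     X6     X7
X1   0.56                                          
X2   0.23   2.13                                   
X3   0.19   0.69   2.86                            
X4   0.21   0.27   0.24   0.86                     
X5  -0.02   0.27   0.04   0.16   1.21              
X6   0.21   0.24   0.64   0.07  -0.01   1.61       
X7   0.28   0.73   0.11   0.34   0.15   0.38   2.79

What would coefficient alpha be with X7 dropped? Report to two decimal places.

coefficient alpha = 0.51

Remaining items: X1, X2, X3, X4, X5, X6 (k = 6).
sum of item variances = 0.56 + 2.13 + 2.86 + 0.86 + 1.21 + 1.61 = 9.23
σ²_total = 9.23 + 2 × 3.43 = 16.09
α (item deleted) = (6/5)·(1 − 9.23/16.09) = 0.51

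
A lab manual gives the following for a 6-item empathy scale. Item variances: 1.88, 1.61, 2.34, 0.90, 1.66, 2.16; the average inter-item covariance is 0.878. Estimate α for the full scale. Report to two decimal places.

α = 0.86

Σσ²ᵢ = 1.88 + 1.61 + 2.34 + 0.90 + 1.66 + 2.16 = 10.55
Sum of the 15 distinct covariances = 15 × 0.878 = 13.170
total variance = Σσ²ᵢ + 2·Σcov = 10.55 + 2 × 13.170 = 36.890
α = (6/5)·(1 − 10.55/36.890) = 0.86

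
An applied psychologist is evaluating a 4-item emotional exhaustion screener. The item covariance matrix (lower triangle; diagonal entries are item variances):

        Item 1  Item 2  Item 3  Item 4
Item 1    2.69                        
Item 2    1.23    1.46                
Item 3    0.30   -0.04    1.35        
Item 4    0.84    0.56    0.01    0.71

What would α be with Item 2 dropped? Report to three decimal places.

Remaining items: Item 1, Item 3, Item 4 (k = 3).
ΣVar(i) = 2.69 + 1.35 + 0.71 = 4.75
σ²_T = 4.75 + 2 × 1.15 = 7.05
α (item deleted) = (3/2)·(1 − 4.75/7.05) = 0.489

α = 0.489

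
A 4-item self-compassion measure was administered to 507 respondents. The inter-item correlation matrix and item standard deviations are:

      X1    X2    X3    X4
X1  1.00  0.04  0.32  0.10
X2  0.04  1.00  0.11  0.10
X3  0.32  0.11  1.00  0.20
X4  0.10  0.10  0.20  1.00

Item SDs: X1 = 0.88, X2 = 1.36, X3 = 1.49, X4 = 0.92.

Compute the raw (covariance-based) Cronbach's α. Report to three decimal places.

Σσ²ᵢ = 0.88² + 1.36² + 1.49² + 0.92² = 5.6905
Covariances σ_ij = r_ij · s_i · s_j:
  σ(X1,X2) = 0.04 × 0.88 × 1.36 = 0.0479
  σ(X1,X3) = 0.32 × 0.88 × 1.49 = 0.4196
  σ(X1,X4) = 0.10 × 0.88 × 0.92 = 0.0810
  σ(X2,X3) = 0.11 × 1.36 × 1.49 = 0.2229
  σ(X2,X4) = 0.10 × 1.36 × 0.92 = 0.1251
  σ(X3,X4) = 0.20 × 1.49 × 0.92 = 0.2742
σ²_T = Σσ²ᵢ + 2·Σσ_ij = 5.6905 + 2 × 1.1707 = 8.0319
α = (4/3)·(1 − 5.6905/8.0319) = 0.389

α = 0.389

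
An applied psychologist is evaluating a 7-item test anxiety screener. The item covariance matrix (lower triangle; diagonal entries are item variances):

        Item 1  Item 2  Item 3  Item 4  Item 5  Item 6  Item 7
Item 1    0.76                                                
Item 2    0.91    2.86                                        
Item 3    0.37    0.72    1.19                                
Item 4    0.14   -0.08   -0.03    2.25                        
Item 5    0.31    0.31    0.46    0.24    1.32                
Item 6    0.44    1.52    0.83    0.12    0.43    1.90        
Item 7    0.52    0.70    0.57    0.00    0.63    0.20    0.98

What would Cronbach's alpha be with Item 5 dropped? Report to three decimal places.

Remaining items: Item 1, Item 2, Item 3, Item 4, Item 6, Item 7 (k = 6).
Σσ²ᵢ = 0.76 + 2.86 + 1.19 + 2.25 + 1.90 + 0.98 = 9.94
σ²_T = 9.94 + 2 × 6.93 = 23.80
α (item deleted) = (6/5)·(1 − 9.94/23.80) = 0.699

Cronbach's alpha = 0.699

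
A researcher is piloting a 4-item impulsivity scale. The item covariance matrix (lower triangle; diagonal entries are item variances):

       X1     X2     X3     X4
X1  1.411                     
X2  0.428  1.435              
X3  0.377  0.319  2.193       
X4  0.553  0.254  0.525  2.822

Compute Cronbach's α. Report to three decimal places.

Cronbach's α = 0.513

Σσ²ᵢ = 1.411 + 1.435 + 2.193 + 2.822 = 7.861
Sum of off-diagonal covariances = 2.456
Var(T) = 7.861 + 2 × 2.456 = 12.773
α = (k/(k−1))·(1 − Σσ²ᵢ/Var(T)) = (4/3)·(1 − 7.861/12.773) = 0.513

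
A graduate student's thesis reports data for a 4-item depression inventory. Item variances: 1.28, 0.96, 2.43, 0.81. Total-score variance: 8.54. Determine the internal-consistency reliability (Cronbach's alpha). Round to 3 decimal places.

Σσᵢ² = 1.28 + 0.96 + 2.43 + 0.81 = 5.48
α = (k/(k−1))·(1 − Σσᵢ²/total variance) = (4/3)·(1 − 5.48/8.54) = 0.478

α = 0.478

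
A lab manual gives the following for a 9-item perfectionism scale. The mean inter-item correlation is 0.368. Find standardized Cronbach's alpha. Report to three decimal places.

Standardized α = k·r̄ / (1 + (k−1)·r̄) = 9 × 0.368 / (1 + 8 × 0.368)
  = 3.3120 / 3.9440 = 0.840

standardized Cronbach's alpha = 0.840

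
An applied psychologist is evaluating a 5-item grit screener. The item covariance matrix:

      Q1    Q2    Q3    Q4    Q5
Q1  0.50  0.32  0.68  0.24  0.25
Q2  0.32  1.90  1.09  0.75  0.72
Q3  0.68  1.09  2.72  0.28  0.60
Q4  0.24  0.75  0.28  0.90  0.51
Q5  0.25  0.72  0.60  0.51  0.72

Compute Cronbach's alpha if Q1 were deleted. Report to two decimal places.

Remaining items: Q2, Q3, Q4, Q5 (k = 4).
Σσᵢ² = 1.90 + 2.72 + 0.90 + 0.72 = 6.24
Var(T) = 6.24 + 2 × 3.95 = 14.14
α (item deleted) = (4/3)·(1 − 6.24/14.14) = 0.74

α = 0.74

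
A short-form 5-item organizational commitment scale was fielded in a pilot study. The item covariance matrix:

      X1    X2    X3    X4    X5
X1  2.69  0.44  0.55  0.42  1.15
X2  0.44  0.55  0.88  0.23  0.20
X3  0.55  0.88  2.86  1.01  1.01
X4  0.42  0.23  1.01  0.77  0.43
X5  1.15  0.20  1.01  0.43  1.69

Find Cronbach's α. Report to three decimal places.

ΣVar(i) = 2.69 + 0.55 + 2.86 + 0.77 + 1.69 = 8.56
Sum of off-diagonal covariances = 6.32
Var(T) = 8.56 + 2 × 6.32 = 21.20
α = (k/(k−1))·(1 − ΣVar(i)/Var(T)) = (5/4)·(1 − 8.56/21.20) = 0.745

α = 0.745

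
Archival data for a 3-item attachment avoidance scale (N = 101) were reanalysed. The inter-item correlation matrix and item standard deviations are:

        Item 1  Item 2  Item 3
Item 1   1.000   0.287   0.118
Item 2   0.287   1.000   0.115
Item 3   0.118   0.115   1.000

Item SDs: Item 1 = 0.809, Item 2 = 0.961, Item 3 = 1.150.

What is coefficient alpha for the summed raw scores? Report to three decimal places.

Σσ²ᵢ = 0.809² + 0.961² + 1.150² = 2.9005
Covariances σ_ij = r_ij · s_i · s_j:
  σ(Item 1,Item 2) = 0.287 × 0.809 × 0.961 = 0.2231
  σ(Item 1,Item 3) = 0.118 × 0.809 × 1.150 = 0.1098
  σ(Item 2,Item 3) = 0.115 × 0.961 × 1.150 = 0.1271
σ²_T = Σσ²ᵢ + 2·Σσ_ij = 2.9005 + 2 × 0.4600 = 3.8205
α = (3/2)·(1 − 2.9005/3.8205) = 0.361

α = 0.361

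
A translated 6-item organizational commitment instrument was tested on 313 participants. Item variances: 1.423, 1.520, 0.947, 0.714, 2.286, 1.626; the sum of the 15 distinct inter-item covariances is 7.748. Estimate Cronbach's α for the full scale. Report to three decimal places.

α = 0.774

Σσ²ᵢ = 1.423 + 1.520 + 0.947 + 0.714 + 2.286 + 1.626 = 8.516
Sum of distinct covariances = 7.748
σ²_T = Σσ²ᵢ + 2·Σcov = 8.516 + 2 × 7.748 = 24.012
α = (6/5)·(1 − 8.516/24.012) = 0.774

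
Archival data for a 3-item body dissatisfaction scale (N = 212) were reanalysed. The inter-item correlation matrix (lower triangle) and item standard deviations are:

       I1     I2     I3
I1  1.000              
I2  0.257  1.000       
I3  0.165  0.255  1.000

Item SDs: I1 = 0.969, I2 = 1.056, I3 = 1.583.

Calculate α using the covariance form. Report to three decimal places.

Σσ²ᵢ = 0.969² + 1.056² + 1.583² = 4.5600
Covariances σ_ij = r_ij · s_i · s_j:
  σ(I1,I2) = 0.257 × 0.969 × 1.056 = 0.2630
  σ(I1,I3) = 0.165 × 0.969 × 1.583 = 0.2531
  σ(I2,I3) = 0.255 × 1.056 × 1.583 = 0.4263
σ²_T = Σσ²ᵢ + 2·Σσ_ij = 4.5600 + 2 × 0.9424 = 6.4448
α = (3/2)·(1 − 4.5600/6.4448) = 0.439

α = 0.439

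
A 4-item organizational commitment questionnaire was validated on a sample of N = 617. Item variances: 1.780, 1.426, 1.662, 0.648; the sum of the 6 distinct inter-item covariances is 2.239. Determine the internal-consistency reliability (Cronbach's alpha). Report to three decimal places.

α = 0.597

Σσᵢ² = 1.780 + 1.426 + 1.662 + 0.648 = 5.516
Sum of distinct covariances = 2.239
total variance = Σσᵢ² + 2·Σcov = 5.516 + 2 × 2.239 = 9.994
α = (4/3)·(1 − 5.516/9.994) = 0.597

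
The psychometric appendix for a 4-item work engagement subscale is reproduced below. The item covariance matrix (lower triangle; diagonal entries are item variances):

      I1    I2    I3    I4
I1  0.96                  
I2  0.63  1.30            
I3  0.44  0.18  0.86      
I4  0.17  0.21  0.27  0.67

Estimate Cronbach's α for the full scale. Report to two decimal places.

Cronbach's α = 0.67

Σσᵢ² = 0.96 + 1.30 + 0.86 + 0.67 = 3.79
Sum of the distinct covariances = 1.90
total variance = 3.79 + 2 × 1.90 = 7.59
α = (k/(k−1))·(1 − Σσᵢ²/total variance) = (4/3)·(1 − 3.79/7.59) = 0.67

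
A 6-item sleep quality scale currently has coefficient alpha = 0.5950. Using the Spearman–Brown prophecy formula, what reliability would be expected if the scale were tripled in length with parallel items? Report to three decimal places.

predicted reliability = 0.815

Length factor m = 3
α' = m·α / (1 + (m−1)·α)
   = 3 × 0.5950 / (1 + (3 − 1) × 0.5950)
   = 1.7850 / 2.1900 = 0.815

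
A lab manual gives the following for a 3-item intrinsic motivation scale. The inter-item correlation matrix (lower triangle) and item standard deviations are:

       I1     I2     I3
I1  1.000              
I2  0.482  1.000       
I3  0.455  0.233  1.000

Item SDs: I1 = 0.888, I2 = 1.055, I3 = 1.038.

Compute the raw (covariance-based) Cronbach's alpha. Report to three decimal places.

α = 0.646

Σσ²ᵢ = 0.888² + 1.055² + 1.038² = 2.9790
Covariances σ_ij = r_ij · s_i · s_j:
  σ(I1,I2) = 0.482 × 0.888 × 1.055 = 0.4516
  σ(I1,I3) = 0.455 × 0.888 × 1.038 = 0.4194
  σ(I2,I3) = 0.233 × 1.055 × 1.038 = 0.2552
σ²_T = Σσ²ᵢ + 2·Σσ_ij = 2.9790 + 2 × 1.1262 = 5.2314
α = (3/2)·(1 − 2.9790/5.2314) = 0.646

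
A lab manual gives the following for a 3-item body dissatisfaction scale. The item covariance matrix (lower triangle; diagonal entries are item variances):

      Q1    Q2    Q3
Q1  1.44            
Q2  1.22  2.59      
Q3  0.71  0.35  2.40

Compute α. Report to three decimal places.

Σσ²ᵢ = 1.44 + 2.59 + 2.40 = 6.43
Sum of off-diagonal covariances = 2.28
σ²_total = 6.43 + 2 × 2.28 = 10.99
α = (k/(k−1))·(1 − Σσ²ᵢ/σ²_total) = (3/2)·(1 − 6.43/10.99) = 0.622

α = 0.622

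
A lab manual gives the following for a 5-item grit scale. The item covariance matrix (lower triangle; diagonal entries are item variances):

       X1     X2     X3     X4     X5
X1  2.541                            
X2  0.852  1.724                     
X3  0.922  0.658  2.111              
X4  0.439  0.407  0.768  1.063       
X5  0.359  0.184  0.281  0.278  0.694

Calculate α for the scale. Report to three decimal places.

α = 0.698

Σσ²ᵢ = 2.541 + 1.724 + 2.111 + 1.063 + 0.694 = 8.133
Sum of the distinct covariances = 5.148
σ²_T = 8.133 + 2 × 5.148 = 18.429
α = (k/(k−1))·(1 − Σσ²ᵢ/σ²_T) = (5/4)·(1 − 8.133/18.429) = 0.698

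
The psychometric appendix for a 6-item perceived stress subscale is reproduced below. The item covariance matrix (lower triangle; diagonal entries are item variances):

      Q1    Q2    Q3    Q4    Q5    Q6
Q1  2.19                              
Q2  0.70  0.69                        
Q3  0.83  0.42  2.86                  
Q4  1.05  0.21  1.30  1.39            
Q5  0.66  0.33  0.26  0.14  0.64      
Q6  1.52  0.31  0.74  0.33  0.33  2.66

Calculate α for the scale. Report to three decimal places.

ΣVar(i) = 2.19 + 0.69 + 2.86 + 1.39 + 0.64 + 2.66 = 10.43
Σ_{i<j} σ_ij = 9.13
σ²_T = 10.43 + 2 × 9.13 = 28.69
α = (k/(k−1))·(1 − ΣVar(i)/σ²_T) = (6/5)·(1 − 10.43/28.69) = 0.764

α = 0.764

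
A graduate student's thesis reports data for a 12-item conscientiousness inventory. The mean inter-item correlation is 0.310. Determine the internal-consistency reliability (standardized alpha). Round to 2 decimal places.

α = 0.84

Standardized α = k·r̄ / (1 + (k−1)·r̄) = 12 × 0.310 / (1 + 11 × 0.310)
  = 3.7200 / 4.4100 = 0.84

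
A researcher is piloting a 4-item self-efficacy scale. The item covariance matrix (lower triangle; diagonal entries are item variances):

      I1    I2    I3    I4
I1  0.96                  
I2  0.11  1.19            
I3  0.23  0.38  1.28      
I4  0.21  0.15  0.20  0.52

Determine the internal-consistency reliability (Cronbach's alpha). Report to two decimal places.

Cronbach's alpha = 0.52

sum of item variances = 0.96 + 1.19 + 1.28 + 0.52 = 3.95
Σ_{i<j} σ_ij = 1.28
σ²_total = 3.95 + 2 × 1.28 = 6.51
α = (k/(k−1))·(1 − sum of item variances/σ²_total) = (4/3)·(1 − 3.95/6.51) = 0.52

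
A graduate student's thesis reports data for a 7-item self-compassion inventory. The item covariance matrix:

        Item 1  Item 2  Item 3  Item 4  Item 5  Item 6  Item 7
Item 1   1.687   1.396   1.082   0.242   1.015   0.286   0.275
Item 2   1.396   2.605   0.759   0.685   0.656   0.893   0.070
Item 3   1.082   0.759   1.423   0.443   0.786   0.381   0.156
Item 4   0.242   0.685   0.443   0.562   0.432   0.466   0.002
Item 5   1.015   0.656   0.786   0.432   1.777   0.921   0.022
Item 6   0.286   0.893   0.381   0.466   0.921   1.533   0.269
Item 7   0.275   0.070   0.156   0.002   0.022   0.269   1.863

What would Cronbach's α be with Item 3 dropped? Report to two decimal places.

Remaining items: Item 1, Item 2, Item 4, Item 5, Item 6, Item 7 (k = 6).
sum of item variances = 1.687 + 2.605 + 0.562 + 1.777 + 1.533 + 1.863 = 10.027
σ²_total = 10.027 + 2 × 7.630 = 25.287
α (item deleted) = (6/5)·(1 − 10.027/25.287) = 0.72

α = 0.72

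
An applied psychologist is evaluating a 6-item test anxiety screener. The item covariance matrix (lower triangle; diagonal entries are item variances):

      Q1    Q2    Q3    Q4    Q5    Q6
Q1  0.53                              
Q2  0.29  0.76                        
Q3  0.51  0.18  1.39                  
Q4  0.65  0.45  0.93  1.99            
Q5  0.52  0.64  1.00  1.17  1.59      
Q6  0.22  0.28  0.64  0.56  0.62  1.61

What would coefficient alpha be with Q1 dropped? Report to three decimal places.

α = 0.798

Remaining items: Q2, Q3, Q4, Q5, Q6 (k = 5).
ΣVar(i) = 0.76 + 1.39 + 1.99 + 1.59 + 1.61 = 7.34
σ²_total = 7.34 + 2 × 6.47 = 20.28
α (item deleted) = (5/4)·(1 − 7.34/20.28) = 0.798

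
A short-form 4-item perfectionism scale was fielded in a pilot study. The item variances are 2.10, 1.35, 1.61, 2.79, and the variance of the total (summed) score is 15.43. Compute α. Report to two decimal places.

ΣVar(i) = 2.10 + 1.35 + 1.61 + 2.79 = 7.85
α = (k/(k−1))·(1 − ΣVar(i)/total variance) = (4/3)·(1 − 7.85/15.43) = 0.66

α = 0.66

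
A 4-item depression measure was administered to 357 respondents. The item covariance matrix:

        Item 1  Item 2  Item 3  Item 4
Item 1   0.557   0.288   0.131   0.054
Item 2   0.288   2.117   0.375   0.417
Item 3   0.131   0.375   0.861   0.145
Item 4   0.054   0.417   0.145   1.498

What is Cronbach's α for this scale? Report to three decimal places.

Cronbach's α = 0.479

ΣVar(i) = 0.557 + 2.117 + 0.861 + 1.498 = 5.033
Sum of the distinct covariances = 1.410
σ²_T = 5.033 + 2 × 1.410 = 7.853
α = (k/(k−1))·(1 − ΣVar(i)/σ²_T) = (4/3)·(1 − 5.033/7.853) = 0.479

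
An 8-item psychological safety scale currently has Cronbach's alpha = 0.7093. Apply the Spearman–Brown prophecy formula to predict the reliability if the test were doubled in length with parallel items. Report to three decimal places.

Length factor m = 2
α' = m·α / (1 + (m−1)·α)
   = 2 × 0.7093 / (1 + (2 − 1) × 0.7093)
   = 1.4186 / 1.7093 = 0.830

predicted reliability = 0.830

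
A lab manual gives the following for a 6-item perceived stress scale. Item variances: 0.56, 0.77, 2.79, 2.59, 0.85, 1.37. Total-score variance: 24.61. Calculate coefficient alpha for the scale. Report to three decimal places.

coefficient alpha = 0.765

sum of item variances = 0.56 + 0.77 + 2.79 + 2.59 + 0.85 + 1.37 = 8.93
α = (k/(k−1))·(1 − sum of item variances/σ²_total) = (6/5)·(1 − 8.93/24.61) = 0.765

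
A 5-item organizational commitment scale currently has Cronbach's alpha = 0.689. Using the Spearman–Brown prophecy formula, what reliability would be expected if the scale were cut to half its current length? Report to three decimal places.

Length factor m = 1/2
α' = m·α / (1 − (1−m)·α)
   = 1/2 × 0.689 / (1 − (1 − 1/2) × 0.689)
   = 0.3445 / 0.6555 = 0.526

predicted reliability = 0.526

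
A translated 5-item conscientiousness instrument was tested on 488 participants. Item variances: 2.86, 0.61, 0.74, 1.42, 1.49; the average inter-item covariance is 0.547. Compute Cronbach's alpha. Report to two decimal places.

Σσ²ᵢ = 2.86 + 0.61 + 0.74 + 1.42 + 1.49 = 7.12
Sum of the 10 distinct covariances = 10 × 0.547 = 5.470
σ²_total = Σσ²ᵢ + 2·Σcov = 7.12 + 2 × 5.470 = 18.060
α = (5/4)·(1 − 7.12/18.060) = 0.76

α = 0.76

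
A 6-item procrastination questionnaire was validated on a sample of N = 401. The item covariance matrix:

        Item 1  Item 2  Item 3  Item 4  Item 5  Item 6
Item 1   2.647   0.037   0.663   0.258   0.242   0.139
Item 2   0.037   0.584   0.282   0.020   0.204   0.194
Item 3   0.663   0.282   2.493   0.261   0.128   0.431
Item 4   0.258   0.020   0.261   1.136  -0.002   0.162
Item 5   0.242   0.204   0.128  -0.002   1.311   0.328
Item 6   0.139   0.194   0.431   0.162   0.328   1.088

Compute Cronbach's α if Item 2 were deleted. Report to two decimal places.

α = 0.47

Remaining items: Item 1, Item 3, Item 4, Item 5, Item 6 (k = 5).
Σσᵢ² = 2.647 + 2.493 + 1.136 + 1.311 + 1.088 = 8.675
σ²_total = 8.675 + 2 × 2.610 = 13.895
α (item deleted) = (5/4)·(1 − 8.675/13.895) = 0.47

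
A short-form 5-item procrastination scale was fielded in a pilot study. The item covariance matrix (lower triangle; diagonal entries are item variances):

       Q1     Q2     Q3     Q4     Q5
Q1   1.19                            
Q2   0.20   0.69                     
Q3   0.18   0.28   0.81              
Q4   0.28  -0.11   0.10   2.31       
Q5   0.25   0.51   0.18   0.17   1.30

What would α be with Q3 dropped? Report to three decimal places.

Remaining items: Q1, Q2, Q4, Q5 (k = 4).
Σσᵢ² = 1.19 + 0.69 + 2.31 + 1.30 = 5.49
σ²_T = 5.49 + 2 × 1.30 = 8.09
α (item deleted) = (4/3)·(1 − 5.49/8.09) = 0.429

α = 0.429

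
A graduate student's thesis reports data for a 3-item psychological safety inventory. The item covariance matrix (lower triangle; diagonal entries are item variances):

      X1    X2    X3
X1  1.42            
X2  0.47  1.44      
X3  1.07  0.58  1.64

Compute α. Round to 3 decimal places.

Σσᵢ² = 1.42 + 1.44 + 1.64 = 4.50
Sum of the distinct covariances = 2.12
total variance = 4.50 + 2 × 2.12 = 8.74
α = (k/(k−1))·(1 − Σσᵢ²/total variance) = (3/2)·(1 − 4.50/8.74) = 0.728

α = 0.728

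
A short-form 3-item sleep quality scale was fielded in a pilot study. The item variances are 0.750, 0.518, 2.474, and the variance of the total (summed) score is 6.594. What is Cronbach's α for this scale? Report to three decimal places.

Cronbach's α = 0.649

Σσ²ᵢ = 0.750 + 0.518 + 2.474 = 3.742
α = (k/(k−1))·(1 − Σσ²ᵢ/Var(T)) = (3/2)·(1 − 3.742/6.594) = 0.649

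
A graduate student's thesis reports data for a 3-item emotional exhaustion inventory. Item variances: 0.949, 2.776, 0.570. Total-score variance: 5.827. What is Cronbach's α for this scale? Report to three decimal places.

Σσᵢ² = 0.949 + 2.776 + 0.570 = 4.295
α = (k/(k−1))·(1 − Σσᵢ²/σ²_T) = (3/2)·(1 − 4.295/5.827) = 0.394

α = 0.394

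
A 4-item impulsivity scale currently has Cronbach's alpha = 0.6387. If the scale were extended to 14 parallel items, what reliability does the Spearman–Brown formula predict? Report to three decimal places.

predicted reliability = 0.861

Length factor m = 14/4 = 3.5000
α' = m·α / (1 + (m−1)·α)
   = 14/4 × 0.6387 / (1 + (14/4 − 1) × 0.6387)
   = 2.2355 / 2.5968 = 0.861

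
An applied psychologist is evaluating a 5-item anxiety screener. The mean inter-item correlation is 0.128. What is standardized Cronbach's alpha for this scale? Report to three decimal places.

Standardized α = k·r̄ / (1 + (k−1)·r̄) = 5 × 0.128 / (1 + 4 × 0.128)
  = 0.6400 / 1.5120 = 0.423

α = 0.423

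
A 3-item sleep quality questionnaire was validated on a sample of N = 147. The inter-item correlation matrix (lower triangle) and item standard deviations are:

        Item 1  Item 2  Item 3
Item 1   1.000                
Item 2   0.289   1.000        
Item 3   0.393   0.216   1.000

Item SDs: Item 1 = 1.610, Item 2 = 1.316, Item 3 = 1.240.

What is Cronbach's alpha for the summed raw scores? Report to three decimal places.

α = 0.561

Σσ²ᵢ = 1.610² + 1.316² + 1.240² = 5.8616
Covariances σ_ij = r_ij · s_i · s_j:
  σ(Item 1,Item 2) = 0.289 × 1.610 × 1.316 = 0.6123
  σ(Item 1,Item 3) = 0.393 × 1.610 × 1.240 = 0.7846
  σ(Item 2,Item 3) = 0.216 × 1.316 × 1.240 = 0.3525
σ²_T = Σσ²ᵢ + 2·Σσ_ij = 5.8616 + 2 × 1.7494 = 9.3604
α = (3/2)·(1 − 5.8616/9.3604) = 0.561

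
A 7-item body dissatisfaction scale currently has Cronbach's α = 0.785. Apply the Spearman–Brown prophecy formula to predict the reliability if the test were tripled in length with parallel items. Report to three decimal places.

Length factor m = 3
α' = m·α / (1 + (m−1)·α)
   = 3 × 0.785 / (1 + (3 − 1) × 0.785)
   = 2.3550 / 2.5700 = 0.916

predicted reliability = 0.916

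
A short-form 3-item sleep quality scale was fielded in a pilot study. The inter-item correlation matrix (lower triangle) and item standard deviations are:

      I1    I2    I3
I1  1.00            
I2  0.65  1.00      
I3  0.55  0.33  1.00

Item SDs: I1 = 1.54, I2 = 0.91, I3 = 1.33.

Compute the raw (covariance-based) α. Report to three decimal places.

Σσ²ᵢ = 1.54² + 0.91² + 1.33² = 4.9686
Covariances σ_ij = r_ij · s_i · s_j:
  σ(I1,I2) = 0.65 × 1.54 × 0.91 = 0.9109
  σ(I1,I3) = 0.55 × 1.54 × 1.33 = 1.1265
  σ(I2,I3) = 0.33 × 0.91 × 1.33 = 0.3994
σ²_T = Σσ²ᵢ + 2·Σσ_ij = 4.9686 + 2 × 2.4368 = 9.8422
α = (3/2)·(1 − 4.9686/9.8422) = 0.743

α = 0.743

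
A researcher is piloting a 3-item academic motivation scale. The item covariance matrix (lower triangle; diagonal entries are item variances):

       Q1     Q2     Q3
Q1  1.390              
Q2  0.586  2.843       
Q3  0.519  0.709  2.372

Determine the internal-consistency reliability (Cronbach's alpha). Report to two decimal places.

α = 0.53

sum of item variances = 1.390 + 2.843 + 2.372 = 6.605
Sum of the distinct covariances = 1.814
Var(T) = 6.605 + 2 × 1.814 = 10.233
α = (k/(k−1))·(1 − sum of item variances/Var(T)) = (3/2)·(1 − 6.605/10.233) = 0.53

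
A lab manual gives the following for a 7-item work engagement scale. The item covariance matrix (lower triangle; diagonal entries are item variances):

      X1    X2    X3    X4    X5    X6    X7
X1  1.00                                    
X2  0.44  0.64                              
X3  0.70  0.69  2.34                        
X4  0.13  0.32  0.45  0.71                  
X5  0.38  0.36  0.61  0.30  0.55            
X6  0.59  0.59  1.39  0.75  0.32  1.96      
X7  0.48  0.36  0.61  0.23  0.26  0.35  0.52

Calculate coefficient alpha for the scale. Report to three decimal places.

coefficient alpha = 0.849

Σσᵢ² = 1.00 + 0.64 + 2.34 + 0.71 + 0.55 + 1.96 + 0.52 = 7.72
Sum of the distinct covariances = 10.31
σ²_total = 7.72 + 2 × 10.31 = 28.34
α = (k/(k−1))·(1 − Σσᵢ²/σ²_total) = (7/6)·(1 − 7.72/28.34) = 0.849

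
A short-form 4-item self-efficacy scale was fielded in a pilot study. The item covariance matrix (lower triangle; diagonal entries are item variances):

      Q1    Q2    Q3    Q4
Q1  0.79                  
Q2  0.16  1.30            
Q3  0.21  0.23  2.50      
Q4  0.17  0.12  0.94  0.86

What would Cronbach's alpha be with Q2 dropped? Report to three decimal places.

Remaining items: Q1, Q3, Q4 (k = 3).
sum of item variances = 0.79 + 2.50 + 0.86 = 4.15
total variance = 4.15 + 2 × 1.32 = 6.79
α (item deleted) = (3/2)·(1 − 4.15/6.79) = 0.583

Cronbach's alpha = 0.583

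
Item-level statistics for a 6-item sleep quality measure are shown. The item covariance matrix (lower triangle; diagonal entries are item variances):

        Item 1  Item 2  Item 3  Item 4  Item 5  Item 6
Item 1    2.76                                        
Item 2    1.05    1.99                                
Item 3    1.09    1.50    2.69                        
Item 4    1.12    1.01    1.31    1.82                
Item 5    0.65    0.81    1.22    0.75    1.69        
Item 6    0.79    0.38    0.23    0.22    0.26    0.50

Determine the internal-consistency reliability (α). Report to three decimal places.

Σσ²ᵢ = 2.76 + 1.99 + 2.69 + 1.82 + 1.69 + 0.50 = 11.45
Sum of the distinct covariances = 12.39
Var(T) = 11.45 + 2 × 12.39 = 36.23
α = (k/(k−1))·(1 − Σσ²ᵢ/Var(T)) = (6/5)·(1 − 11.45/36.23) = 0.821

α = 0.821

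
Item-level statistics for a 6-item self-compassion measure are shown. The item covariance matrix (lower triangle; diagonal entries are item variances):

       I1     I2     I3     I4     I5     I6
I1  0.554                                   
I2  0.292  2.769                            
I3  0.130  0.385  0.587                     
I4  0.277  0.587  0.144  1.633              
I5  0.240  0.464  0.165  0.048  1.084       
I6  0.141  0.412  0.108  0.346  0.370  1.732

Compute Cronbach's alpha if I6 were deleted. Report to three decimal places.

α = 0.565

Remaining items: I1, I2, I3, I4, I5 (k = 5).
Σσ²ᵢ = 0.554 + 2.769 + 0.587 + 1.633 + 1.084 = 6.627
Var(T) = 6.627 + 2 × 2.732 = 12.091
α (item deleted) = (5/4)·(1 − 6.627/12.091) = 0.565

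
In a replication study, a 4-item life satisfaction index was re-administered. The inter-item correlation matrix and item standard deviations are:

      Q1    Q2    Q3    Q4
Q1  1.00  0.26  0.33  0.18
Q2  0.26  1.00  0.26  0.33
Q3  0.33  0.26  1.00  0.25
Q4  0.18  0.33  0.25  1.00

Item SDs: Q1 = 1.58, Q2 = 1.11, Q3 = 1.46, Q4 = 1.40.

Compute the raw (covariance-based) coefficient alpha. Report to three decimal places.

coefficient alpha = 0.585

Σσ²ᵢ = 1.58² + 1.11² + 1.46² + 1.40² = 7.8201
Covariances σ_ij = r_ij · s_i · s_j:
  σ(Q1,Q2) = 0.26 × 1.58 × 1.11 = 0.4560
  σ(Q1,Q3) = 0.33 × 1.58 × 1.46 = 0.7612
  σ(Q1,Q4) = 0.18 × 1.58 × 1.40 = 0.3982
  σ(Q2,Q3) = 0.26 × 1.11 × 1.46 = 0.4214
  σ(Q2,Q4) = 0.33 × 1.11 × 1.40 = 0.5128
  σ(Q3,Q4) = 0.25 × 1.46 × 1.40 = 0.5110
σ²_T = Σσ²ᵢ + 2·Σσ_ij = 7.8201 + 2 × 3.0606 = 13.9413
α = (4/3)·(1 − 7.8201/13.9413) = 0.585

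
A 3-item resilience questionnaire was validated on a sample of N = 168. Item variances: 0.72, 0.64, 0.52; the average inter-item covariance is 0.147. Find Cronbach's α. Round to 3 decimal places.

ΣVar(i) = 0.72 + 0.64 + 0.52 = 1.88
Sum of the 3 distinct covariances = 3 × 0.147 = 0.441
Var(T) = ΣVar(i) + 2·Σcov = 1.88 + 2 × 0.441 = 2.762
α = (3/2)·(1 − 1.88/2.762) = 0.479

Cronbach's α = 0.479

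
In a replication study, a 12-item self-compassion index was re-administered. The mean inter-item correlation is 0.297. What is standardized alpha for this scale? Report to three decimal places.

α = 0.835

Standardized α = k·r̄ / (1 + (k−1)·r̄) = 12 × 0.297 / (1 + 11 × 0.297)
  = 3.5640 / 4.2670 = 0.835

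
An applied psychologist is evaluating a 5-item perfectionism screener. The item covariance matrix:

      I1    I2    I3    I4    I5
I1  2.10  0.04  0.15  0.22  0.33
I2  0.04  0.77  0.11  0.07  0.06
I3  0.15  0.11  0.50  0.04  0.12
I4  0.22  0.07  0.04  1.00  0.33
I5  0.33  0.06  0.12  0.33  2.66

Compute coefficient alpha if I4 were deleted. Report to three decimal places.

α = 0.282

Remaining items: I1, I2, I3, I5 (k = 4).
Σσᵢ² = 2.10 + 0.77 + 0.50 + 2.66 = 6.03
Var(T) = 6.03 + 2 × 0.81 = 7.65
α (item deleted) = (4/3)·(1 − 6.03/7.65) = 0.282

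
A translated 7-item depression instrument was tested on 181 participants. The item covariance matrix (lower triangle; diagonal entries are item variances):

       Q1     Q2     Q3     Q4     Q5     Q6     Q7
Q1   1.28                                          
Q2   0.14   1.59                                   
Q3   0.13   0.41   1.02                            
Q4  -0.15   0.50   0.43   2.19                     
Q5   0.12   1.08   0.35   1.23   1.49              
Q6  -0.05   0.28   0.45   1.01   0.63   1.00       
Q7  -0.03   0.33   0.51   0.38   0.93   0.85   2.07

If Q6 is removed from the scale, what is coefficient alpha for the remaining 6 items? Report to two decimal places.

α = 0.68

Remaining items: Q1, Q2, Q3, Q4, Q5, Q7 (k = 6).
sum of item variances = 1.28 + 1.59 + 1.02 + 2.19 + 1.49 + 2.07 = 9.64
total variance = 9.64 + 2 × 6.36 = 22.36
α (item deleted) = (6/5)·(1 − 9.64/22.36) = 0.68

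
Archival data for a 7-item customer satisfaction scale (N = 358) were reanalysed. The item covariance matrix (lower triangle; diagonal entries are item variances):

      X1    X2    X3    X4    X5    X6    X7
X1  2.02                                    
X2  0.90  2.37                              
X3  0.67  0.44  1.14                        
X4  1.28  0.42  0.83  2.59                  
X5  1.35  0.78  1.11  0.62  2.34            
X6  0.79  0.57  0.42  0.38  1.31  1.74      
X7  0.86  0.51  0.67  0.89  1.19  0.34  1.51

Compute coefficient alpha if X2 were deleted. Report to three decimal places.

Remaining items: X1, X3, X4, X5, X6, X7 (k = 6).
Σσᵢ² = 2.02 + 1.14 + 2.59 + 2.34 + 1.74 + 1.51 = 11.34
total variance = 11.34 + 2 × 12.71 = 36.76
α (item deleted) = (6/5)·(1 − 11.34/36.76) = 0.830

coefficient alpha = 0.830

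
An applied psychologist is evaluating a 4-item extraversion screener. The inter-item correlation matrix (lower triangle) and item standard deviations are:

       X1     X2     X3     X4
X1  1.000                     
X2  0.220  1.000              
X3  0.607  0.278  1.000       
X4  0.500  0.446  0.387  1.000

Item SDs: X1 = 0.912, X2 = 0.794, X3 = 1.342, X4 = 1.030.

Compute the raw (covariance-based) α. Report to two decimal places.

Σσ²ᵢ = 0.912² + 0.794² + 1.342² + 1.030² = 4.3240
Covariances σ_ij = r_ij · s_i · s_j:
  σ(X1,X2) = 0.220 × 0.912 × 0.794 = 0.1593
  σ(X1,X3) = 0.607 × 0.912 × 1.342 = 0.7429
  σ(X1,X4) = 0.500 × 0.912 × 1.030 = 0.4697
  σ(X2,X3) = 0.278 × 0.794 × 1.342 = 0.2962
  σ(X2,X4) = 0.446 × 0.794 × 1.030 = 0.3647
  σ(X3,X4) = 0.387 × 1.342 × 1.030 = 0.5349
σ²_T = Σσ²ᵢ + 2·Σσ_ij = 4.3240 + 2 × 2.5677 = 9.4594
α = (4/3)·(1 − 4.3240/9.4594) = 0.72

α = 0.72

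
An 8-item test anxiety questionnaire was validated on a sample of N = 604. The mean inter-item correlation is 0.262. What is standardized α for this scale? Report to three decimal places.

standardized α = 0.740

Standardized α = k·r̄ / (1 + (k−1)·r̄) = 8 × 0.262 / (1 + 7 × 0.262)
  = 2.0960 / 2.8340 = 0.740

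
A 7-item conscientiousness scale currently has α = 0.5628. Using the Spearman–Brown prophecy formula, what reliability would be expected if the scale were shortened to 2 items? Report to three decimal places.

predicted reliability = 0.269

Length factor m = 2/7 = 0.2857
α' = m·α / (1 − (1−m)·α)
   = 2/7 × 0.5628 / (1 − (1 − 2/7) × 0.5628)
   = 0.1608 / 0.5980 = 0.269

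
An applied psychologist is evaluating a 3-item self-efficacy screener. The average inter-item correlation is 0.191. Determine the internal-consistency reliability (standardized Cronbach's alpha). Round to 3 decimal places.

α = 0.415

Standardized α = k·r̄ / (1 + (k−1)·r̄) = 3 × 0.191 / (1 + 2 × 0.191)
  = 0.5730 / 1.3820 = 0.415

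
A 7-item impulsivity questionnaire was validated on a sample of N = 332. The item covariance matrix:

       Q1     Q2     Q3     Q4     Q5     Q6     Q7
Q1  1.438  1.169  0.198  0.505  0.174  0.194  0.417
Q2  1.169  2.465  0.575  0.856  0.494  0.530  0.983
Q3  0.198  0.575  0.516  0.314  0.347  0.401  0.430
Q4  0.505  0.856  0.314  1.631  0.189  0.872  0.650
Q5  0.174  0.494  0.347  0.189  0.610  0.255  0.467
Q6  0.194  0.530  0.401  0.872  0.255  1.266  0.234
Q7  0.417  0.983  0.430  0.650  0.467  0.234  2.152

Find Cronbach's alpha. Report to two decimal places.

sum of item variances = 1.438 + 2.465 + 0.516 + 1.631 + 0.610 + 1.266 + 2.152 = 10.078
Σ_{i<j} σ_ij = 10.254
σ²_T = 10.078 + 2 × 10.254 = 30.586
α = (k/(k−1))·(1 − sum of item variances/σ²_T) = (7/6)·(1 − 10.078/30.586) = 0.78

Cronbach's alpha = 0.78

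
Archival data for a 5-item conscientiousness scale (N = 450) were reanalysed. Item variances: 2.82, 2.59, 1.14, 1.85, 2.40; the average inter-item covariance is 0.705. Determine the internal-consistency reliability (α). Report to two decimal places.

α = 0.71

sum of item variances = 2.82 + 2.59 + 1.14 + 1.85 + 2.40 = 10.80
Sum of the 10 distinct covariances = 10 × 0.705 = 7.050
total variance = sum of item variances + 2·Σcov = 10.80 + 2 × 7.050 = 24.900
α = (5/4)·(1 − 10.80/24.900) = 0.71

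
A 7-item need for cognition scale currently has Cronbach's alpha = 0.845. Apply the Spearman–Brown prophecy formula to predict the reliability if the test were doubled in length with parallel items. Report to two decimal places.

predicted reliability = 0.92

Length factor m = 2
α' = m·α / (1 + (m−1)·α)
   = 2 × 0.845 / (1 + (2 − 1) × 0.845)
   = 1.6900 / 1.8450 = 0.92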